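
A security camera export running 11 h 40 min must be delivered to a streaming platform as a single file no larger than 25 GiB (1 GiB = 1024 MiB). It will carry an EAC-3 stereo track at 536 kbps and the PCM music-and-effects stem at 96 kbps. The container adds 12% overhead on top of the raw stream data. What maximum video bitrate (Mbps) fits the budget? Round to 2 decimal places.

3.93 Mbps

Budget: 25 GiB = 214748.4 Mb.
Stream payload after overhead: 214748.4 / 1.12 = 191739.6 Mb.
11 h 40 min = 700 min = 42000 s
Total bitrate budget: 191739.6 Mb / 42000 s = 4.565 Mbps.
Audio total: 536 + 96 = 632 kbps = 0.632 Mbps.
Video: 4.565 − 0.632 = 3.933 Mbps.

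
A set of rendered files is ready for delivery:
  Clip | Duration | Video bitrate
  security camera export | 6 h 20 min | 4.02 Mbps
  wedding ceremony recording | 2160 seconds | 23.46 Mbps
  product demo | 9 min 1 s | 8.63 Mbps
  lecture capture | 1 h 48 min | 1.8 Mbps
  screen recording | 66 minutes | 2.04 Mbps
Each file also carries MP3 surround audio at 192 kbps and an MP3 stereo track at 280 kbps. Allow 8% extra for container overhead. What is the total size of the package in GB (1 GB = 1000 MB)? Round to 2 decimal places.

24.80 GB

Audio total: 192 + 280 = 472 kbps = 0.472 Mbps.
security camera export: 4.492 Mbps × 22800 s × 1.08 = 110611.0 Mb
wedding ceremony recording: 23.932 Mbps × 2160 s × 1.08 = 55828.6 Mb
product demo: 9.102 Mbps × 541 s × 1.08 = 5318.1 Mb
lecture capture: 2.272 Mbps × 6480 s × 1.08 = 15900.4 Mb
screen recording: 2.512 Mbps × 3960 s × 1.08 = 10743.3 Mb
Total: 198401.4 Mb = 24800.2 MB.
= 24.80 GB.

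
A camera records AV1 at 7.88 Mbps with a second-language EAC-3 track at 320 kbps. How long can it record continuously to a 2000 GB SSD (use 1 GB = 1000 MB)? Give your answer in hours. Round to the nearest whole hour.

Audio: 320 kbps = 0.320 Mbps.
Total bitrate: 7.88 + 0.320 = 8.200 Mbps.
Capacity: 2000 GB = 16,000,000 Mb.
Recording time: 16,000,000 / 8.200 = 1,951,220 s ≈ 542 hours.

542 hours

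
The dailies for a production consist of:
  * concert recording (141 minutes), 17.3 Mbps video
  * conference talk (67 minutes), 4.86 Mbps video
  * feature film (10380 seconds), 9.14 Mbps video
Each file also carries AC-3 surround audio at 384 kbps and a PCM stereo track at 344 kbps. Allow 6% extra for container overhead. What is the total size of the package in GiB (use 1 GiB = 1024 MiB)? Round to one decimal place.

Audio total: 384 + 344 = 728 kbps = 0.728 Mbps.
concert recording: 18.028 Mbps × 8460 s × 1.06 = 161667.9 Mb
conference talk: 5.588 Mbps × 4020 s × 1.06 = 23811.6 Mb
feature film: 9.868 Mbps × 10380 s × 1.06 = 108575.6 Mb
Total: 294055.1 Mb = 36756.9 MB.
= 34.23 GiB.

34.2 GiB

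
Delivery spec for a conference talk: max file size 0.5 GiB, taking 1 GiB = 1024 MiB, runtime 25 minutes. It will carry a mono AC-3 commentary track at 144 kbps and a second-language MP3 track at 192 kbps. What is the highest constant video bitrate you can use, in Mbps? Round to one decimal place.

Budget: 0.5 GiB = 4295.0 Mb.
25 min = 1500 s
Total bitrate budget: 4295.0 Mb / 1500 s = 2.863 Mbps.
Audio total: 144 + 192 = 336 kbps = 0.336 Mbps.
Video: 2.863 − 0.336 = 2.527 Mbps.

2.5 Mbps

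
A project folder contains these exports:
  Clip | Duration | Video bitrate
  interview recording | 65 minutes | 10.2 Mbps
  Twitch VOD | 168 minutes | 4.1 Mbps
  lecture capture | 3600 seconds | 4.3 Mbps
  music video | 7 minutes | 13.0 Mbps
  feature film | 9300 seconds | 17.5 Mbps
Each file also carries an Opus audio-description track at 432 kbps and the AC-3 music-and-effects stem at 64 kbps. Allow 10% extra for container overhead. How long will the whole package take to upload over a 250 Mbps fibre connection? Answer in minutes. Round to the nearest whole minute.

Audio total: 432 + 64 = 496 kbps = 0.496 Mbps.
interview recording: 10.696 Mbps × 3900 s × 1.10 = 45885.8 Mb
Twitch VOD: 4.596 Mbps × 10080 s × 1.10 = 50960.4 Mb
lecture capture: 4.796 Mbps × 3600 s × 1.10 = 18992.2 Mb
music video: 13.496 Mbps × 420 s × 1.10 = 6235.2 Mb
feature film: 17.996 Mbps × 9300 s × 1.10 = 184099.1 Mb
Total: 306172.7 Mb = 38271.6 MB.
At 250 Mbps: 306172.7 / 250 = 1225 s ≈ 20.4 minutes.

20 minutes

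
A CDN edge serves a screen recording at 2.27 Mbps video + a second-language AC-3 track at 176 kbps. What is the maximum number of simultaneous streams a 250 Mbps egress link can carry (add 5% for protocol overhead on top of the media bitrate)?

97

Audio: 176 kbps = 0.176 Mbps.
Per-viewer media rate: 2.446 Mbps.
On the wire with 5% overhead: 2.568 Mbps.
250 Mbps = 250.0 Mbps; 250.0 / 2.568 = 97.34 → 97 viewers.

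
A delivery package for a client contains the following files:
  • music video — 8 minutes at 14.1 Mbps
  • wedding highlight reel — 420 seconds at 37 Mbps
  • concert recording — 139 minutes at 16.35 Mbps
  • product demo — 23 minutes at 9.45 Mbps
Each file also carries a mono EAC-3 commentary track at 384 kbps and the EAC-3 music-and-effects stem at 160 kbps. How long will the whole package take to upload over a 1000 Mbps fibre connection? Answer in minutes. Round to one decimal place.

3.0 minutes

Audio total: 384 + 160 = 544 kbps = 0.544 Mbps.
music video: 14.644 Mbps × 480 s = 7029.1 Mb
wedding highlight reel: 37.544 Mbps × 420 s = 15768.5 Mb
concert recording: 16.894 Mbps × 8340 s = 140896.0 Mb
product demo: 9.994 Mbps × 1380 s = 13791.7 Mb
Total: 177485.3 Mb = 22185.7 MB.
At 1000 Mbps: 177485.3 / 1000 = 177 s ≈ 2.96 minutes.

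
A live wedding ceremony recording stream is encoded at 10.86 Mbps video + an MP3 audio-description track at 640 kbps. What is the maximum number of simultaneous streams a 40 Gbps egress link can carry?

Audio: 640 kbps = 0.640 Mbps.
Per-viewer media rate: 11.500 Mbps.
40 Gbps = 40,000 Mbps; 40,000 / 11.500 = 3478.26 → 3478 viewers.

3478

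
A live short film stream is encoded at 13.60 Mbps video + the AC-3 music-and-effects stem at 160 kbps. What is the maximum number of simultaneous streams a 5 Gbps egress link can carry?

Audio: 160 kbps = 0.160 Mbps.
Per-viewer media rate: 13.760 Mbps.
5 Gbps = 5,000 Mbps; 5,000 / 13.760 = 363.37 → 363 viewers.

363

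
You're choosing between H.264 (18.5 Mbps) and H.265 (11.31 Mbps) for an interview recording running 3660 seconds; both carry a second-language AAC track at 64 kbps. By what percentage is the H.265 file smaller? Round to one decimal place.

38.7%

Audio: 64 kbps = 0.064 Mbps.
H.264: 18.564 Mbps × 3660 s = 67944.2 Mb = 8.493 GB.
H.265: 11.374 Mbps × 3660 s = 41628.8 Mb = 5.204 GB.
Reduction: (1 − 5.204/8.493) × 100 = 38.73%.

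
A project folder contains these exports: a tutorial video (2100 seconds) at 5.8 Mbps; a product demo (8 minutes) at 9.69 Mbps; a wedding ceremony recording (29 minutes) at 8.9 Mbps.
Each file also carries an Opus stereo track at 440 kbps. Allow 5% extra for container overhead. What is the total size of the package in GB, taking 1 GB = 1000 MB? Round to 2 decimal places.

4.49 GB

Audio: 440 kbps = 0.440 Mbps.
tutorial video: 6.240 Mbps × 2100 s × 1.05 = 13759.2 Mb
product demo: 10.130 Mbps × 480 s × 1.05 = 5105.5 Mb
wedding ceremony recording: 9.340 Mbps × 1740 s × 1.05 = 17064.2 Mb
Total: 35928.9 Mb = 4491.1 MB.
= 4.491 GB.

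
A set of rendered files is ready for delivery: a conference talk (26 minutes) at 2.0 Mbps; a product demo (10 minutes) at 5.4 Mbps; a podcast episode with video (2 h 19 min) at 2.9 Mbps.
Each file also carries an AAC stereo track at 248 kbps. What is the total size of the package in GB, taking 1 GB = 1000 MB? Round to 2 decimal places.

Audio: 248 kbps = 0.248 Mbps.
conference talk: 2.248 Mbps × 1560 s = 3506.9 Mb
product demo: 5.648 Mbps × 600 s = 3388.8 Mb
podcast episode with video: 3.148 Mbps × 8340 s = 26254.3 Mb
Total: 33150.0 Mb = 4143.8 MB.
= 4.144 GB.

4.14 GB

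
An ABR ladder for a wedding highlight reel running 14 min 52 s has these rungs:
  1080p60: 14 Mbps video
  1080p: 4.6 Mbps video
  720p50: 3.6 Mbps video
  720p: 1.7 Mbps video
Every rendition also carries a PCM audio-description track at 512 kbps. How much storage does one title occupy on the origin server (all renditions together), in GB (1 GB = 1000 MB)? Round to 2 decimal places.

14 min 52 s = 892 s
Audio: 512 kbps = 0.512 Mbps.
Sum of rendition bitrates: (14+0.512) + (4.6+0.512) + (3.6+0.512) + (1.7+0.512) = 25.948 Mbps.
× 892 s = 23,146 Mb = 2,893 MB = 2.893 GB.

2.89 GB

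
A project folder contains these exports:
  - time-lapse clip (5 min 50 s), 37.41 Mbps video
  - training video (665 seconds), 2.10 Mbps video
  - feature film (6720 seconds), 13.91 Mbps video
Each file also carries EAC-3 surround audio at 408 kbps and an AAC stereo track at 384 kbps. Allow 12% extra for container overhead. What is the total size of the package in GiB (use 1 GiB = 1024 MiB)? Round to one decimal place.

14.9 GiB

Audio total: 408 + 384 = 792 kbps = 0.792 Mbps.
time-lapse clip: 38.202 Mbps × 350 s × 1.12 = 14975.2 Mb
training video: 2.892 Mbps × 665 s × 1.12 = 2154.0 Mb
feature film: 14.702 Mbps × 6720 s × 1.12 = 110653.1 Mb
Total: 127782.3 Mb = 15972.8 MB.
= 14.88 GiB.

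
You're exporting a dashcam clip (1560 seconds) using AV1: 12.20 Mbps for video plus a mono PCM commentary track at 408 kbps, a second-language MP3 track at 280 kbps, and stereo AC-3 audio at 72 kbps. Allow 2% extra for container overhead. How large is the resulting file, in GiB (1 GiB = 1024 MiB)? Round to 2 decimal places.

2.40 GiB

Audio total: 408 + 280 + 72 = 760 kbps = 0.760 Mbps.
Total bitrate: 12.20 + 0.760 = 12.960 Mbps.
Stream data: 12.960 Mbps × 1560 s = 20217.6 Mb.
With 2% container overhead: ×1.02.
20,622 Mb = 2,577,744,000 bytes ÷ 1,073,741,824 = 2.401 GiB.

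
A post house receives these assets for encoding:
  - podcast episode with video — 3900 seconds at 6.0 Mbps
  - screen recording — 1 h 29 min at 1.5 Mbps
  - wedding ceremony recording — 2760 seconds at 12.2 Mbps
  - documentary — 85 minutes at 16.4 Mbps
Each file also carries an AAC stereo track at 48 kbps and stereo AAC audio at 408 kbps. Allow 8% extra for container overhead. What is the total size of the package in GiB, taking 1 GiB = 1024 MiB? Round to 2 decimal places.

Audio total: 48 + 408 = 456 kbps = 0.456 Mbps.
podcast episode with video: 6.456 Mbps × 3900 s × 1.08 = 27192.7 Mb
screen recording: 1.956 Mbps × 5340 s × 1.08 = 11280.6 Mb
wedding ceremony recording: 12.656 Mbps × 2760 s × 1.08 = 37725.0 Mb
documentary: 16.856 Mbps × 5100 s × 1.08 = 92842.8 Mb
Total: 169041.2 Mb = 21130.1 MB.
= 19.68 GiB.

19.68 GiB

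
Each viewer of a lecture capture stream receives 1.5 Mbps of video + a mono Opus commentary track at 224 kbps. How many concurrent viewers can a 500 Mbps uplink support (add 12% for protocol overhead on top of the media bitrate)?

258

Audio: 224 kbps = 0.224 Mbps.
Per-viewer media rate: 1.724 Mbps.
On the wire with 12% overhead: 1.931 Mbps.
500 Mbps = 500.0 Mbps; 500.0 / 1.931 = 258.95 → 258 viewers.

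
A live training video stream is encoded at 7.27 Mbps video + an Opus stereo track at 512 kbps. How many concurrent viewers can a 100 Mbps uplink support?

Audio: 512 kbps = 0.512 Mbps.
Per-viewer media rate: 7.782 Mbps.
100 Mbps = 100.0 Mbps; 100.0 / 7.782 = 12.85 → 12 viewers.

12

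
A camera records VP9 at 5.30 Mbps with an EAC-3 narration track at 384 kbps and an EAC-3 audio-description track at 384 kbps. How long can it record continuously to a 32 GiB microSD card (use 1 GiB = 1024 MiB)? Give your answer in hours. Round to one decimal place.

Audio total: 384 + 384 = 768 kbps = 0.768 Mbps.
Total bitrate: 5.30 + 0.768 = 6.068 Mbps.
Capacity: 32 GiB = 274,878 Mb.
Recording time: 274,878 / 6.068 = 45,300 s ≈ 12.6 hours.

12.6 hours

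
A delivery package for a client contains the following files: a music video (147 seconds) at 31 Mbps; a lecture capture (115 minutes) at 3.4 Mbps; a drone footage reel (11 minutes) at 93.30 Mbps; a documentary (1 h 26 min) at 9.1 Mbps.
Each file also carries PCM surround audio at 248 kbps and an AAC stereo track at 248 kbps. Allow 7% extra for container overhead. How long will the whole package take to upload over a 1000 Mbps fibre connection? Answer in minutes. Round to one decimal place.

2.5 minutes

Audio total: 248 + 248 = 496 kbps = 0.496 Mbps.
music video: 31.496 Mbps × 147 s × 1.07 = 4954.0 Mb
lecture capture: 3.896 Mbps × 6900 s × 1.07 = 28764.2 Mb
drone footage reel: 93.796 Mbps × 660 s × 1.07 = 66238.7 Mb
documentary: 9.596 Mbps × 5160 s × 1.07 = 52981.4 Mb
Total: 152938.3 Mb = 19117.3 MB.
At 1000 Mbps: 152938.3 / 1000 = 153 s ≈ 2.55 minutes.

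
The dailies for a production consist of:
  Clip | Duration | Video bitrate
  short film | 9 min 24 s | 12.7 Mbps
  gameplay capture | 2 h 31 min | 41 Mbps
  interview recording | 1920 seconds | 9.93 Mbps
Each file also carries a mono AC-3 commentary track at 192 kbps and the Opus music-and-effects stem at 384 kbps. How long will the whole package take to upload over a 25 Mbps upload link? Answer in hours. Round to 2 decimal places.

Audio total: 192 + 384 = 576 kbps = 0.576 Mbps.
short film: 13.276 Mbps × 564 s = 7487.7 Mb
gameplay capture: 41.576 Mbps × 9060 s = 376678.6 Mb
interview recording: 10.506 Mbps × 1920 s = 20171.5 Mb
Total: 404337.7 Mb = 50542.2 MB.
At 25 Mbps: 404337.7 / 25 = 16174 s ≈ 4.49 hours.

4.49 hours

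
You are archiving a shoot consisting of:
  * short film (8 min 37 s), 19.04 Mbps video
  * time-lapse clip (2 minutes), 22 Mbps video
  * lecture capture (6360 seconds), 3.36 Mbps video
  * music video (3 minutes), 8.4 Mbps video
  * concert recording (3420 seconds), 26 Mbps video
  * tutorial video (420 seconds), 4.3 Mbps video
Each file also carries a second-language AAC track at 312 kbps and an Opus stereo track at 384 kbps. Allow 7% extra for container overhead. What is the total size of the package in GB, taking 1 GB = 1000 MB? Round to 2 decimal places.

17.89 GB

Audio total: 312 + 384 = 696 kbps = 0.696 Mbps.
short film: 19.736 Mbps × 517 s × 1.07 = 10917.8 Mb
time-lapse clip: 22.696 Mbps × 120 s × 1.07 = 2914.2 Mb
lecture capture: 4.056 Mbps × 6360 s × 1.07 = 27601.9 Mb
music video: 9.096 Mbps × 180 s × 1.07 = 1751.9 Mb
concert recording: 26.696 Mbps × 3420 s × 1.07 = 97691.3 Mb
tutorial video: 4.996 Mbps × 420 s × 1.07 = 2245.2 Mb
Total: 143122.2 Mb = 17890.3 MB.
= 17.89 GB.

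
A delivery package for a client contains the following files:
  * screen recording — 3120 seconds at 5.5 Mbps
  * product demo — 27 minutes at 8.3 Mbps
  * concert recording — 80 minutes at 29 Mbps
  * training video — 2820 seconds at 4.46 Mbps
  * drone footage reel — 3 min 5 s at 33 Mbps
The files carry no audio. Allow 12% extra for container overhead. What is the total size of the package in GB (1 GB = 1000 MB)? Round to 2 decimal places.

screen recording: 5.500 Mbps × 3120 s × 1.12 = 19219.2 Mb
product demo: 8.300 Mbps × 1620 s × 1.12 = 15059.5 Mb
concert recording: 29.000 Mbps × 4800 s × 1.12 = 155904.0 Mb
training video: 4.460 Mbps × 2820 s × 1.12 = 14086.5 Mb
drone footage reel: 33.000 Mbps × 185 s × 1.12 = 6837.6 Mb
Total: 211106.8 Mb = 26388.3 MB.
= 26.39 GB.

26.39 GB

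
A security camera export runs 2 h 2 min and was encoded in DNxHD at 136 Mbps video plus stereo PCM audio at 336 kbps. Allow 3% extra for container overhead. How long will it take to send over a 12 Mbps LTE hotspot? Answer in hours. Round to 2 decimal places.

2 h 2 min = 122 min = 7320 s
Audio: 336 kbps = 0.336 Mbps.
Total bitrate: 136.336 Mbps.
File: 136.336 Mbps × 7320 s = 997979.5 Mb.
With 3% container overhead: ×1.03. → 1027918.9 Mb.
At 12 Mbps: 1027918.9 / 12 = 85659.9 s ≈ 23.8 hours.

23.79 hours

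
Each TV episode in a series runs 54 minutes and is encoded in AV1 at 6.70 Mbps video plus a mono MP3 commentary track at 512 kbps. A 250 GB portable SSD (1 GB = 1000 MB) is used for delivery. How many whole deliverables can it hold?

85

54 min = 3240 s
Audio: 512 kbps = 0.512 Mbps.
Total bitrate: 7.212 Mbps.
Per item: 7.212 Mbps × 3240 s = 23,367 Mb = 2,921 MB.
Capacity: 250 GB = 2,000,000 Mb; 85.59 items → 85 complete.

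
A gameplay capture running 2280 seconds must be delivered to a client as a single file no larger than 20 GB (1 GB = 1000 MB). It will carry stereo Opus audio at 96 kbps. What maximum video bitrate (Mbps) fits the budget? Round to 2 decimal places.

70.08 Mbps

Budget: 20 GB = 160000.0 Mb.
Total bitrate budget: 160000.0 Mb / 2280 s = 70.175 Mbps.
Audio: 96 kbps = 0.096 Mbps.
Video: 70.175 − 0.096 = 70.079 Mbps.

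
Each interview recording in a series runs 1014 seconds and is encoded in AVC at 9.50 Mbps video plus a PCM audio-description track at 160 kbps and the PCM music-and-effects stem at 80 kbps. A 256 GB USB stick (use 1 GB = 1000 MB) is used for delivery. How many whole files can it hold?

207

Audio total: 160 + 80 = 240 kbps = 0.240 Mbps.
Total bitrate: 9.740 Mbps.
Per item: 9.740 Mbps × 1014 s = 9,876 Mb = 1,235 MB.
Capacity: 256 GB = 2,048,000 Mb; 207.36 items → 207 complete.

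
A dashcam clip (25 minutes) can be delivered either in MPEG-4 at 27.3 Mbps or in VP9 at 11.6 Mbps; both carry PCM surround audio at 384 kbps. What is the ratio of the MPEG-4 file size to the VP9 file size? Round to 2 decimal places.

25 min = 1500 s
Audio: 384 kbps = 0.384 Mbps.
MPEG-4: 27.684 Mbps × 1500 s = 41526.0 Mb = 5.191 GB.
VP9: 11.984 Mbps × 1500 s = 17976.0 Mb = 2.247 GB.
Ratio: 5.191 / 2.247 = 2.310.

2.31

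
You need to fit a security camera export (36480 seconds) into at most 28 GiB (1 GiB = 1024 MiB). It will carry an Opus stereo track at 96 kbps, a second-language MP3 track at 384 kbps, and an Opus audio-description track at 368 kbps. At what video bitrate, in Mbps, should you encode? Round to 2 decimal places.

5.75 Mbps

Budget: 28 GiB = 240518.2 Mb.
Total bitrate budget: 240518.2 Mb / 36480 s = 6.593 Mbps.
Audio total: 96 + 384 + 368 = 848 kbps = 0.848 Mbps.
Video: 6.593 − 0.848 = 5.745 Mbps.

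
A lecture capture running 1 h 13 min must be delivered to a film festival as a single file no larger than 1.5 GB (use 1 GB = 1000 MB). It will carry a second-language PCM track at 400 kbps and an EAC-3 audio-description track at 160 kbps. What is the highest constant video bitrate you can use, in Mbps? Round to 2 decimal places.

Budget: 1.5 GB = 12000.0 Mb.
1 h 13 min = 73 min = 4380 s
Total bitrate budget: 12000.0 Mb / 4380 s = 2.740 Mbps.
Audio total: 400 + 160 = 560 kbps = 0.560 Mbps.
Video: 2.740 − 0.560 = 2.180 Mbps.

2.18 Mbps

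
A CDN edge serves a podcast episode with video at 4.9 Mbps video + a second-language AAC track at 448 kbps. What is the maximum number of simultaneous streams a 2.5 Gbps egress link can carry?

467

Audio: 448 kbps = 0.448 Mbps.
Per-viewer media rate: 5.348 Mbps.
2.5 Gbps = 2,500 Mbps; 2,500 / 5.348 = 467.46 → 467 viewers.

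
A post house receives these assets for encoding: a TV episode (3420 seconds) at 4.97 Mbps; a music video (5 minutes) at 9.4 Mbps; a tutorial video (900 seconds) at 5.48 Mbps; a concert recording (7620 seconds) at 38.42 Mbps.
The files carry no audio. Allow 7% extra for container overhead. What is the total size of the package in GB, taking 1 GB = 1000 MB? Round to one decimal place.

TV episode: 4.970 Mbps × 3420 s × 1.07 = 18187.2 Mb
music video: 9.400 Mbps × 300 s × 1.07 = 3017.4 Mb
tutorial video: 5.480 Mbps × 900 s × 1.07 = 5277.2 Mb
concert recording: 38.420 Mbps × 7620 s × 1.07 = 313253.6 Mb
Total: 339735.5 Mb = 42466.9 MB.
= 42.47 GB.

42.5 GB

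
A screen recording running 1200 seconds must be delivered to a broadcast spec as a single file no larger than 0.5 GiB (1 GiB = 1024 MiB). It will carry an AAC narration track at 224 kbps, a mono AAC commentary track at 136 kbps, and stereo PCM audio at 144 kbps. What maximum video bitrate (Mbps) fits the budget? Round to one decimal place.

3.1 Mbps

Budget: 0.5 GiB = 4295.0 Mb.
Total bitrate budget: 4295.0 Mb / 1200 s = 3.579 Mbps.
Audio total: 224 + 136 + 144 = 504 kbps = 0.504 Mbps.
Video: 3.579 − 0.504 = 3.075 Mbps.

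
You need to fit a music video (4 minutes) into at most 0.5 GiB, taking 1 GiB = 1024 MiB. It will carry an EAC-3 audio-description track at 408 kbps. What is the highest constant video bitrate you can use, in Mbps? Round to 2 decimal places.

17.49 Mbps

Budget: 0.5 GiB = 4295.0 Mb.
4 min = 240 s
Total bitrate budget: 4295.0 Mb / 240 s = 17.896 Mbps.
Audio: 408 kbps = 0.408 Mbps.
Video: 17.896 − 0.408 = 17.488 Mbps.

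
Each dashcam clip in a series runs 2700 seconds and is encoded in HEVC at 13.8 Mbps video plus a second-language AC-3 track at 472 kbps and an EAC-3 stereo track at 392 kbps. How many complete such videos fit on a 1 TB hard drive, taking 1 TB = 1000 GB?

Audio total: 472 + 392 = 864 kbps = 0.864 Mbps.
Total bitrate: 14.664 Mbps.
Per item: 14.664 Mbps × 2700 s = 39,593 Mb = 4,949 MB.
Capacity: 1 TB = 8,000,000 Mb; 202.06 items → 202 complete.

202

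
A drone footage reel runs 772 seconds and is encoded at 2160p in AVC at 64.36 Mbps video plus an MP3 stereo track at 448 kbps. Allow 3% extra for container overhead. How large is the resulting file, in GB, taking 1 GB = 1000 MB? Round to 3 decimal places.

6.442 GB

Audio: 448 kbps = 0.448 Mbps.
Total bitrate: 64.36 + 0.448 = 64.808 Mbps.
Stream data: 64.808 Mbps × 772 s = 50031.8 Mb.
With 3% container overhead: ×1.03.
51,533 Mb ÷ 8 = 6,442 MB → 6.442 GB.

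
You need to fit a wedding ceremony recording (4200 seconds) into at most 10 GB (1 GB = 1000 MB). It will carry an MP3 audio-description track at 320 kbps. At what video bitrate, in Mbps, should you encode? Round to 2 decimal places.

Budget: 10 GB = 80000.0 Mb.
Total bitrate budget: 80000.0 Mb / 4200 s = 19.048 Mbps.
Audio: 320 kbps = 0.320 Mbps.
Video: 19.048 − 0.320 = 18.728 Mbps.

18.73 Mbps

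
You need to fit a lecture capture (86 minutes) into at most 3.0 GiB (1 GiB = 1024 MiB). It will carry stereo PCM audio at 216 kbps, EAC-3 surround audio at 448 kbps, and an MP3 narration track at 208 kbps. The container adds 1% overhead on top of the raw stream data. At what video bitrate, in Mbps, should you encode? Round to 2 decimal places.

Budget: 3.0 GiB = 25769.8 Mb.
Stream payload after overhead: 25769.8 / 1.01 = 25514.7 Mb.
86 min = 5160 s
Total bitrate budget: 25514.7 Mb / 5160 s = 4.945 Mbps.
Audio total: 216 + 448 + 208 = 872 kbps = 0.872 Mbps.
Video: 4.945 − 0.872 = 4.073 Mbps.

4.07 Mbps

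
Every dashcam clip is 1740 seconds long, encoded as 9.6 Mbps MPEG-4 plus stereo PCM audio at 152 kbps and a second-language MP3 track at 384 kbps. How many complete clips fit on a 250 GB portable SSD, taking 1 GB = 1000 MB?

113

Audio total: 152 + 384 = 536 kbps = 0.536 Mbps.
Total bitrate: 10.136 Mbps.
Per item: 10.136 Mbps × 1740 s = 17,637 Mb = 2,205 MB.
Capacity: 250 GB = 2,000,000 Mb; 113.40 items → 113 complete.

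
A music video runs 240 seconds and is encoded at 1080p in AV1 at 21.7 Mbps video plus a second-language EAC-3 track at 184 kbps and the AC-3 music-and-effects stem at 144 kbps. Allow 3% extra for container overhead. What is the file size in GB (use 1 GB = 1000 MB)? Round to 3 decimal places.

0.681 GB

Audio total: 184 + 144 = 328 kbps = 0.328 Mbps.
Total bitrate: 21.7 + 0.328 = 22.028 Mbps.
Stream data: 22.028 Mbps × 240 s = 5286.7 Mb.
With 3% container overhead: ×1.03.
5,445 Mb ÷ 8 = 680.7 MB → 0.6807 GB.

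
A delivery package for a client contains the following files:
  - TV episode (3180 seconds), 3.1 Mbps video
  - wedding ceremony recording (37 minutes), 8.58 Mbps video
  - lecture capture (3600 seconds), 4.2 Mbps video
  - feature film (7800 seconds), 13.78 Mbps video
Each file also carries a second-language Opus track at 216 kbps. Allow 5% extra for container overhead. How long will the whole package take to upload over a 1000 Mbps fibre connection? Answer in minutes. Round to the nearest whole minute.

3 minutes

Audio: 216 kbps = 0.216 Mbps.
TV episode: 3.316 Mbps × 3180 s × 1.05 = 11072.1 Mb
wedding ceremony recording: 8.796 Mbps × 2220 s × 1.05 = 20503.5 Mb
lecture capture: 4.416 Mbps × 3600 s × 1.05 = 16692.5 Mb
feature film: 13.996 Mbps × 7800 s × 1.05 = 114627.2 Mb
Total: 162895.3 Mb = 20361.9 MB.
At 1000 Mbps: 162895.3 / 1000 = 163 s ≈ 2.71 minutes.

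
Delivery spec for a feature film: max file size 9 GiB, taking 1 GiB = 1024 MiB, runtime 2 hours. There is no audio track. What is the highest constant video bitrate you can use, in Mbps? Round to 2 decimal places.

Budget: 9 GiB = 77309.4 Mb.
2 h = 7200 s
Total bitrate budget: 77309.4 Mb / 7200 s = 10.737 Mbps.

10.74 Mbps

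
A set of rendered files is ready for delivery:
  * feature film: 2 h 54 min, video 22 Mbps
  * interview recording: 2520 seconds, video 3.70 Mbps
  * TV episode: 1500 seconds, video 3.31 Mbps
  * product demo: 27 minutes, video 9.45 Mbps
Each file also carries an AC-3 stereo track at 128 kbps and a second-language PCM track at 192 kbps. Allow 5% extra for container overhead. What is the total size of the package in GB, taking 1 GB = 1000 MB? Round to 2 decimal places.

34.71 GB

Audio total: 128 + 192 = 320 kbps = 0.320 Mbps.
feature film: 22.320 Mbps × 10440 s × 1.05 = 244671.8 Mb
interview recording: 4.020 Mbps × 2520 s × 1.05 = 10636.9 Mb
TV episode: 3.630 Mbps × 1500 s × 1.05 = 5717.2 Mb
product demo: 9.770 Mbps × 1620 s × 1.05 = 16618.8 Mb
Total: 277644.8 Mb = 34705.6 MB.
= 34.71 GB.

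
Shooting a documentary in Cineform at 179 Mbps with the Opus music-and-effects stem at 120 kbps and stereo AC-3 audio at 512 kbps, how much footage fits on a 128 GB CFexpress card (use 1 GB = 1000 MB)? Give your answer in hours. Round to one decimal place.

Audio total: 120 + 512 = 632 kbps = 0.632 Mbps.
Total bitrate: 179 + 0.632 = 179.632 Mbps.
Capacity: 128 GB = 1,024,000 Mb.
Recording time: 1,024,000 / 179.632 = 5,701 s ≈ 1.58 hours.

1.6 hours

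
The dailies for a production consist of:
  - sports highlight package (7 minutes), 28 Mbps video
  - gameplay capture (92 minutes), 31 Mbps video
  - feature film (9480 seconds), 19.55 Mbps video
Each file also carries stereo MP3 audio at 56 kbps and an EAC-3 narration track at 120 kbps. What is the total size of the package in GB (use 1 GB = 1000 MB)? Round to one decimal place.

46.4 GB

Audio total: 56 + 120 = 176 kbps = 0.176 Mbps.
sports highlight package: 28.176 Mbps × 420 s = 11833.9 Mb
gameplay capture: 31.176 Mbps × 5520 s = 172091.5 Mb
feature film: 19.726 Mbps × 9480 s = 187002.5 Mb
Total: 370927.9 Mb = 46366.0 MB.
= 46.37 GB.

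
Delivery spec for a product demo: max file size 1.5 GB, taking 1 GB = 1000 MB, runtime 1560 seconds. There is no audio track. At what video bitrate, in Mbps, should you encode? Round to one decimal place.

7.7 Mbps

Budget: 1.5 GB = 12000.0 Mb.
Total bitrate budget: 12000.0 Mb / 1560 s = 7.692 Mbps.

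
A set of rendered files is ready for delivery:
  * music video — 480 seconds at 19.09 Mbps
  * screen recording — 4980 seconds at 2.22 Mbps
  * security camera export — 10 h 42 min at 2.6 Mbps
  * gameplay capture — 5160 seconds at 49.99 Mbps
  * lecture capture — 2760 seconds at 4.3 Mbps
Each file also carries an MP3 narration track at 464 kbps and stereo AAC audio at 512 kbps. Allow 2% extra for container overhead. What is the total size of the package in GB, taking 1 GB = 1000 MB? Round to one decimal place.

56.2 GB

Audio total: 464 + 512 = 976 kbps = 0.976 Mbps.
music video: 20.066 Mbps × 480 s × 1.02 = 9824.3 Mb
screen recording: 3.196 Mbps × 4980 s × 1.02 = 16234.4 Mb
security camera export: 3.576 Mbps × 38520 s × 1.02 = 140502.5 Mb
gameplay capture: 50.966 Mbps × 5160 s × 1.02 = 268244.3 Mb
lecture capture: 5.276 Mbps × 2760 s × 1.02 = 14853.0 Mb
Total: 449658.4 Mb = 56207.3 MB.
= 56.21 GB.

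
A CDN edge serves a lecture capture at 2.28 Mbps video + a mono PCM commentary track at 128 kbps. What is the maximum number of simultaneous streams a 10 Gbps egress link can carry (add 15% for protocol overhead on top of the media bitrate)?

3611

Audio: 128 kbps = 0.128 Mbps.
Per-viewer media rate: 2.408 Mbps.
On the wire with 15% overhead: 2.769 Mbps.
10 Gbps = 10,000 Mbps; 10,000 / 2.769 = 3611.15 → 3611 viewers.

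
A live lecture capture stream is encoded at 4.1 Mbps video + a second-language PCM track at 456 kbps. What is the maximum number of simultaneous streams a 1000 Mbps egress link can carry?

Audio: 456 kbps = 0.456 Mbps.
Per-viewer media rate: 4.556 Mbps.
1000 Mbps = 1,000 Mbps; 1,000 / 4.556 = 219.49 → 219 viewers.

219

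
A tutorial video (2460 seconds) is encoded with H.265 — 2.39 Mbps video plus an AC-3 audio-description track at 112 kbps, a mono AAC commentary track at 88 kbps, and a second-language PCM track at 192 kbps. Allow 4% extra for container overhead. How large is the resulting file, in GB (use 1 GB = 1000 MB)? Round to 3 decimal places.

0.890 GB

Audio total: 112 + 88 + 192 = 392 kbps = 0.392 Mbps.
Total bitrate: 2.39 + 0.392 = 2.782 Mbps.
Stream data: 2.782 Mbps × 2460 s = 6843.7 Mb.
With 4% container overhead: ×1.04.
7,117 Mb ÷ 8 = 889.7 MB → 0.8897 GB.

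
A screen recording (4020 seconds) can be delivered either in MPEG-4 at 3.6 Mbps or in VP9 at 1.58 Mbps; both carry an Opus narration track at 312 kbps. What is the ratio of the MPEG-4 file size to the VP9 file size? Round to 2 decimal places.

Audio: 312 kbps = 0.312 Mbps.
MPEG-4: 3.912 Mbps × 4020 s = 15726.2 Mb = 1.966 GB.
VP9: 1.892 Mbps × 4020 s = 7605.8 Mb = 0.951 GB.
Ratio: 1.966 / 0.951 = 2.068.

2.07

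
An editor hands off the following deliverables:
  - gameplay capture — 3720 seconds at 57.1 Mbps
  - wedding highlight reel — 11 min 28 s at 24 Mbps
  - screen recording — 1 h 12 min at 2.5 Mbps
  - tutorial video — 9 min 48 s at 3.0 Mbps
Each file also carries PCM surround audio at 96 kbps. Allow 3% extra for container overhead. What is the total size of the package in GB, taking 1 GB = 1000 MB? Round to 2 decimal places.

31.21 GB

Audio: 96 kbps = 0.096 Mbps.
gameplay capture: 57.196 Mbps × 3720 s × 1.03 = 219152.2 Mb
wedding highlight reel: 24.096 Mbps × 688 s × 1.03 = 17075.4 Mb
screen recording: 2.596 Mbps × 4320 s × 1.03 = 11551.2 Mb
tutorial video: 3.096 Mbps × 588 s × 1.03 = 1875.1 Mb
Total: 249653.8 Mb = 31206.7 MB.
= 31.21 GB.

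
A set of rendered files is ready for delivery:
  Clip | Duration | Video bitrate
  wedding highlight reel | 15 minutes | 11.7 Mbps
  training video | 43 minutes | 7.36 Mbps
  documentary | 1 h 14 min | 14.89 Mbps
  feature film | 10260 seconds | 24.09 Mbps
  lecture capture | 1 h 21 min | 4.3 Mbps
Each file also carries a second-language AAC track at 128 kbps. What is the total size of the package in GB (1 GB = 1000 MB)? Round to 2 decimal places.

Audio: 128 kbps = 0.128 Mbps.
wedding highlight reel: 11.828 Mbps × 900 s = 10645.2 Mb
training video: 7.488 Mbps × 2580 s = 19319.0 Mb
documentary: 15.018 Mbps × 4440 s = 66679.9 Mb
feature film: 24.218 Mbps × 10260 s = 248476.7 Mb
lecture capture: 4.428 Mbps × 4860 s = 21520.1 Mb
Total: 366640.9 Mb = 45830.1 MB.
= 45.83 GB.

45.83 GB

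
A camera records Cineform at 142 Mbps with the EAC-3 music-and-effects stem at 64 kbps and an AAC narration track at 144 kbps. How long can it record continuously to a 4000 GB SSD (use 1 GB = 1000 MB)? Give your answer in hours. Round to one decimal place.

62.5 hours

Audio total: 64 + 144 = 208 kbps = 0.208 Mbps.
Total bitrate: 142 + 0.208 = 142.208 Mbps.
Capacity: 4000 GB = 32,000,000 Mb.
Recording time: 32,000,000 / 142.208 = 225,023 s ≈ 62.5 hours.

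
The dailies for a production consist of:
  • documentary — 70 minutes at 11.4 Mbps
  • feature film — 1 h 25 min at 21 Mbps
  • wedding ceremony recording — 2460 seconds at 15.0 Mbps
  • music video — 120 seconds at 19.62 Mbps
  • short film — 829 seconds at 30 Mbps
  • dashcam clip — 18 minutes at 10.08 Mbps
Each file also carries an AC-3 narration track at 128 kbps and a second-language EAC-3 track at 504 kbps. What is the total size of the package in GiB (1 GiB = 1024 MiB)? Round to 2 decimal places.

Audio total: 128 + 504 = 632 kbps = 0.632 Mbps.
documentary: 12.032 Mbps × 4200 s = 50534.4 Mb
feature film: 21.632 Mbps × 5100 s = 110323.2 Mb
wedding ceremony recording: 15.632 Mbps × 2460 s = 38454.7 Mb
music video: 20.252 Mbps × 120 s = 2430.2 Mb
short film: 30.632 Mbps × 829 s = 25393.9 Mb
dashcam clip: 10.712 Mbps × 1080 s = 11569.0 Mb
Total: 238705.4 Mb = 29838.2 MB.
= 27.79 GiB.

27.79 GiB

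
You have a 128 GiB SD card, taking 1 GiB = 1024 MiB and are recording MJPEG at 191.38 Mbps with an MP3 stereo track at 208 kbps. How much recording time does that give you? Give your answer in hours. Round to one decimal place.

1.6 hours

Audio: 208 kbps = 0.208 Mbps.
Total bitrate: 191.38 + 0.208 = 191.588 Mbps.
Capacity: 128 GiB = 1,099,512 Mb.
Recording time: 1,099,512 / 191.588 = 5,739 s ≈ 1.59 hours.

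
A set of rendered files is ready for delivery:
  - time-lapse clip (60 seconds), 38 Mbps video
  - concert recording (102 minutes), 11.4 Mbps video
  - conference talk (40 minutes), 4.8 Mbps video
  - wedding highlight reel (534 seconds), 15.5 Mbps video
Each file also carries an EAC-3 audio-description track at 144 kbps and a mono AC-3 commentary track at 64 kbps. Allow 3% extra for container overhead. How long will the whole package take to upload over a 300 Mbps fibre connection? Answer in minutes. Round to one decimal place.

Audio total: 144 + 64 = 208 kbps = 0.208 Mbps.
time-lapse clip: 38.208 Mbps × 60 s × 1.03 = 2361.3 Mb
concert recording: 11.608 Mbps × 6120 s × 1.03 = 73172.2 Mb
conference talk: 5.008 Mbps × 2400 s × 1.03 = 12379.8 Mb
wedding highlight reel: 15.708 Mbps × 534 s × 1.03 = 8639.7 Mb
Total: 96552.9 Mb = 12069.1 MB.
At 300 Mbps: 96552.9 / 300 = 322 s ≈ 5.36 minutes.

5.4 minutes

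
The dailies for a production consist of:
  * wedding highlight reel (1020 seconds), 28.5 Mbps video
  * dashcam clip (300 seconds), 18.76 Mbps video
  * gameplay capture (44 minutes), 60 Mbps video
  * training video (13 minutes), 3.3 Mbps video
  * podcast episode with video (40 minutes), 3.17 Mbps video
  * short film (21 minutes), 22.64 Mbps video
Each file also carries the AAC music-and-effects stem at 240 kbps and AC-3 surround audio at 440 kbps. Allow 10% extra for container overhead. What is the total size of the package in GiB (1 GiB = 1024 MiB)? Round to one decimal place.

Audio total: 240 + 440 = 680 kbps = 0.680 Mbps.
wedding highlight reel: 29.180 Mbps × 1020 s × 1.10 = 32740.0 Mb
dashcam clip: 19.440 Mbps × 300 s × 1.10 = 6415.2 Mb
gameplay capture: 60.680 Mbps × 2640 s × 1.10 = 176214.7 Mb
training video: 3.980 Mbps × 780 s × 1.10 = 3414.8 Mb
podcast episode with video: 3.850 Mbps × 2400 s × 1.10 = 10164.0 Mb
short film: 23.320 Mbps × 1260 s × 1.10 = 32321.5 Mb
Total: 261270.2 Mb = 32658.8 MB.
= 30.42 GiB.

30.4 GiB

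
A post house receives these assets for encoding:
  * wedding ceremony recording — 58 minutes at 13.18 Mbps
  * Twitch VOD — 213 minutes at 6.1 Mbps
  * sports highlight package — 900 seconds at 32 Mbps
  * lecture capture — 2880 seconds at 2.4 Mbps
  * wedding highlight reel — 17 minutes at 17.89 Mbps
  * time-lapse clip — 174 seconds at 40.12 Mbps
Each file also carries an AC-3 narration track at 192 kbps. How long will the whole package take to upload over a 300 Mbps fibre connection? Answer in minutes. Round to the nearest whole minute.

10 minutes

Audio: 192 kbps = 0.192 Mbps.
wedding ceremony recording: 13.372 Mbps × 3480 s = 46534.6 Mb
Twitch VOD: 6.292 Mbps × 12780 s = 80411.8 Mb
sports highlight package: 32.192 Mbps × 900 s = 28972.8 Mb
lecture capture: 2.592 Mbps × 2880 s = 7465.0 Mb
wedding highlight reel: 18.082 Mbps × 1020 s = 18443.6 Mb
time-lapse clip: 40.312 Mbps × 174 s = 7014.3 Mb
Total: 188842.0 Mb = 23605.3 MB.
At 300 Mbps: 188842.0 / 300 = 629 s ≈ 10.5 minutes.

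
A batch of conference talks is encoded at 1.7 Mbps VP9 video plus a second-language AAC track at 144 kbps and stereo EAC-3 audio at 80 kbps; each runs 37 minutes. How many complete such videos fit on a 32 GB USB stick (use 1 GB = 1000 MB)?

37 min = 2220 s
Audio total: 144 + 80 = 224 kbps = 0.224 Mbps.
Total bitrate: 1.924 Mbps.
Per item: 1.924 Mbps × 2220 s = 4,271 Mb = 533.9 MB.
Capacity: 32 GB = 256,000 Mb; 59.94 items → 59 complete.

59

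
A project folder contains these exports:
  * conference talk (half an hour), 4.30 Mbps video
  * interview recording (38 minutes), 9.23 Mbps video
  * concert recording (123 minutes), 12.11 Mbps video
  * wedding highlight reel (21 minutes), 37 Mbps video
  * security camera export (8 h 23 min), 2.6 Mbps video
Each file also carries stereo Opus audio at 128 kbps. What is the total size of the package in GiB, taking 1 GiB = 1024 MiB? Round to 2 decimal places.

Audio: 128 kbps = 0.128 Mbps.
conference talk: 4.428 Mbps × 1800 s = 7970.4 Mb
interview recording: 9.358 Mbps × 2280 s = 21336.2 Mb
concert recording: 12.238 Mbps × 7380 s = 90316.4 Mb
wedding highlight reel: 37.128 Mbps × 1260 s = 46781.3 Mb
security camera export: 2.728 Mbps × 30180 s = 82331.0 Mb
Total: 248735.4 Mb = 31091.9 MB.
= 28.96 GiB.

28.96 GiB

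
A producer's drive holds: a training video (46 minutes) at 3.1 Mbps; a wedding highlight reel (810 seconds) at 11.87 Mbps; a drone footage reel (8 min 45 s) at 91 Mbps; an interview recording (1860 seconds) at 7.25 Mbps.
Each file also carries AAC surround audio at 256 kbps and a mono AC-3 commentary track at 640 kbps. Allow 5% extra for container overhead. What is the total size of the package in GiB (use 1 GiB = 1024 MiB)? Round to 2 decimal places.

Audio total: 256 + 640 = 896 kbps = 0.896 Mbps.
training video: 3.996 Mbps × 2760 s × 1.05 = 11580.4 Mb
wedding highlight reel: 12.766 Mbps × 810 s × 1.05 = 10857.5 Mb
drone footage reel: 91.896 Mbps × 525 s × 1.05 = 50657.7 Mb
interview recording: 8.146 Mbps × 1860 s × 1.05 = 15909.1 Mb
Total: 89004.7 Mb = 11125.6 MB.
= 10.36 GiB.

10.36 GiB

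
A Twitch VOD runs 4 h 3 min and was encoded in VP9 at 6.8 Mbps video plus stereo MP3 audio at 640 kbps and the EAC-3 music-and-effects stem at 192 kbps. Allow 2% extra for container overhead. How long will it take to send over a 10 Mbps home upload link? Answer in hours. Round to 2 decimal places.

4 h 3 min = 243 min = 14580 s
Audio total: 640 + 192 = 832 kbps = 0.832 Mbps.
Total bitrate: 7.632 Mbps.
File: 7.632 Mbps × 14580 s = 111274.6 Mb.
With 2% container overhead: ×1.02. → 113500.1 Mb.
At 10 Mbps: 113500.1 / 10 = 11350.0 s ≈ 3.15 hours.

3.15 hours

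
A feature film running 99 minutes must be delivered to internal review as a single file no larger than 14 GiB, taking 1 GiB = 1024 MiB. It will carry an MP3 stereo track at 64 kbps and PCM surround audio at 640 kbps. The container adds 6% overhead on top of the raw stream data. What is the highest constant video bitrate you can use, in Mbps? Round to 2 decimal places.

18.40 Mbps

Budget: 14 GiB = 120259.1 Mb.
Stream payload after overhead: 120259.1 / 1.06 = 113452.0 Mb.
99 min = 5940 s
Total bitrate budget: 113452.0 Mb / 5940 s = 19.100 Mbps.
Audio total: 64 + 640 = 704 kbps = 0.704 Mbps.
Video: 19.100 − 0.704 = 18.396 Mbps.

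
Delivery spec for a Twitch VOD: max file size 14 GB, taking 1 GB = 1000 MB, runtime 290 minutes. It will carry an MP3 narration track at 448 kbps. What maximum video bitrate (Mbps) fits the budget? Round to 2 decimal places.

5.99 Mbps

Budget: 14 GB = 112000.0 Mb.
290 min = 17400 s
Total bitrate budget: 112000.0 Mb / 17400 s = 6.437 Mbps.
Audio: 448 kbps = 0.448 Mbps.
Video: 6.437 − 0.448 = 5.989 Mbps.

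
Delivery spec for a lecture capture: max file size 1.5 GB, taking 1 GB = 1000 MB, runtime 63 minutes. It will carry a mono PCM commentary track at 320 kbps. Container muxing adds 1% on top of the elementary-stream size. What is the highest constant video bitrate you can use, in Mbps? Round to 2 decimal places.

2.82 Mbps

Budget: 1.5 GB = 12000.0 Mb.
Stream payload after overhead: 12000.0 / 1.01 = 11881.2 Mb.
63 min = 3780 s
Total bitrate budget: 11881.2 Mb / 3780 s = 3.143 Mbps.
Audio: 320 kbps = 0.320 Mbps.
Video: 3.143 − 0.320 = 2.823 Mbps.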